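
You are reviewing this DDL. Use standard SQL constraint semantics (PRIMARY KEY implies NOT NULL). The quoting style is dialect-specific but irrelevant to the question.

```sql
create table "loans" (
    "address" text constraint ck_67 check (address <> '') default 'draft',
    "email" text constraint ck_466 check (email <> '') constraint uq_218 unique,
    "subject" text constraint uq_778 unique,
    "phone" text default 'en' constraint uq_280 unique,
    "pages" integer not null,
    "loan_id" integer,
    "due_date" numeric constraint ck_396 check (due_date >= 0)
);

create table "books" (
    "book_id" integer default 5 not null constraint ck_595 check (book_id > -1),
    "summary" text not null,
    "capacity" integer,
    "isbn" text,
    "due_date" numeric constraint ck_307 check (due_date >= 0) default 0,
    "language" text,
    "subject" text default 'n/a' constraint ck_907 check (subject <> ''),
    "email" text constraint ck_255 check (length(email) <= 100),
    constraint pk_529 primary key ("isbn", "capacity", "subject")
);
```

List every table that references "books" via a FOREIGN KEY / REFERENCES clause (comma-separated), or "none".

none

No REFERENCES clause anywhere in the schema names books.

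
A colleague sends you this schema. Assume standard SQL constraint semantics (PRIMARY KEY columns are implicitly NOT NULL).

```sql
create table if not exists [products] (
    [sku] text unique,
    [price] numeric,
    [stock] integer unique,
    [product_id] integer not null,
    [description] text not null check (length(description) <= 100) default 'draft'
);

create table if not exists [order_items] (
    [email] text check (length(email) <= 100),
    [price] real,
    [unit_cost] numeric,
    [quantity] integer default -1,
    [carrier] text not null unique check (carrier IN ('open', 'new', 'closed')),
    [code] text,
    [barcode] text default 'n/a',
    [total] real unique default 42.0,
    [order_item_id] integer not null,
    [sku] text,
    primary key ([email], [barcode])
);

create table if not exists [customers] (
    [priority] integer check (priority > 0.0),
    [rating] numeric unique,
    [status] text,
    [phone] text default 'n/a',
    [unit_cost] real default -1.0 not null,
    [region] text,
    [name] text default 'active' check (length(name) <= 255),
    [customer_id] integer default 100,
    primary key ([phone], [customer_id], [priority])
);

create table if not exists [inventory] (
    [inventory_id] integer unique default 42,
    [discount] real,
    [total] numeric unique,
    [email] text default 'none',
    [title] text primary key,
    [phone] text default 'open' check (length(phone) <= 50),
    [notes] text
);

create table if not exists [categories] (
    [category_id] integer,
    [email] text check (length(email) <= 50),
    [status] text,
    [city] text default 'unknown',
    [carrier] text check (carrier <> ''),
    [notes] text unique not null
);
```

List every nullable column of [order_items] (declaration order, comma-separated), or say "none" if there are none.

price, unit_cost, quantity, code, total, sku

- email: part of the PRIMARY KEY, which implies NOT NULL → not nullable.
- price: no NOT NULL constraint applies → nullable.
- unit_cost: no NOT NULL constraint applies → nullable.
- quantity: DEFAULT only fills an omitted column; an explicit NULL is still allowed → nullable.
- carrier: declared NOT NULL → not nullable.
- code: no NOT NULL constraint applies → nullable.
- barcode: part of the PRIMARY KEY, which implies NOT NULL → not nullable.
- total: UNIQUE does not imply NOT NULL → nullable.
- order_item_id: declared NOT NULL → not nullable.
- sku: no NOT NULL constraint applies → nullable.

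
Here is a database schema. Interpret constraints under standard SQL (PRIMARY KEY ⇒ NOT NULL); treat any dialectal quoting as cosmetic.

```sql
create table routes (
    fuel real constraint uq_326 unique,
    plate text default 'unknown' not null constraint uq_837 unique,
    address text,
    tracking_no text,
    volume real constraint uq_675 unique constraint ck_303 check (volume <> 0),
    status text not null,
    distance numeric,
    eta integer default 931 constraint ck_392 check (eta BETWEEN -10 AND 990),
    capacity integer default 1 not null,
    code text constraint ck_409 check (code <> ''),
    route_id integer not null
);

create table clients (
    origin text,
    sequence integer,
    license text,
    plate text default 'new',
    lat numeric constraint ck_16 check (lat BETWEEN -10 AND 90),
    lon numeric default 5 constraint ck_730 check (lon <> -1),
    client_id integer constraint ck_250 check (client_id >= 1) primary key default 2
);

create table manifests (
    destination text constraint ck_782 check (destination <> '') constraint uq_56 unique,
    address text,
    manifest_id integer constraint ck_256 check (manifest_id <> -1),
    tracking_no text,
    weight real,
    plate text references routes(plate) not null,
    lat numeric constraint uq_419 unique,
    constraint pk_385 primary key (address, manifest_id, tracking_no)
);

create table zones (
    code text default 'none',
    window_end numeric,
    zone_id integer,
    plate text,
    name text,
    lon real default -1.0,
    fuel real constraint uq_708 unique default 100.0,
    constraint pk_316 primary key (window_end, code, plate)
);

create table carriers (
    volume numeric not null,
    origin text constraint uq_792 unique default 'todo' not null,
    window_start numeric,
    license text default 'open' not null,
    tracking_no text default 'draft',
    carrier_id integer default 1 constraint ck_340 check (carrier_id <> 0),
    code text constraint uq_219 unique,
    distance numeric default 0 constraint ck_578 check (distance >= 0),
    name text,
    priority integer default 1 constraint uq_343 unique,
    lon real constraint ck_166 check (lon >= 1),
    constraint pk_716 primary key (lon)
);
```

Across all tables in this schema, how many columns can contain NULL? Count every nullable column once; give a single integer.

27

routes: 7 nullable (fuel, address, tracking_no, volume, distance, eta, code — PK none and explicit NOT NULL columns excluded).
clients: 6 nullable (origin, sequence, license, plate, lat, lon — PK (client_id) and explicit NOT NULL columns excluded).
manifests: 3 nullable (destination, weight, lat — PK (address, manifest_id, tracking_no) and explicit NOT NULL columns excluded).
zones: 4 nullable (zone_id, name, lon, fuel — PK (window_end, code, plate) and explicit NOT NULL columns excluded).
carriers: 7 nullable (window_start, tracking_no, carrier_id, code, distance, name, priority — PK (lon) and explicit NOT NULL columns excluded).
Total: 7 + 6 + 3 + 4 + 7 = 27.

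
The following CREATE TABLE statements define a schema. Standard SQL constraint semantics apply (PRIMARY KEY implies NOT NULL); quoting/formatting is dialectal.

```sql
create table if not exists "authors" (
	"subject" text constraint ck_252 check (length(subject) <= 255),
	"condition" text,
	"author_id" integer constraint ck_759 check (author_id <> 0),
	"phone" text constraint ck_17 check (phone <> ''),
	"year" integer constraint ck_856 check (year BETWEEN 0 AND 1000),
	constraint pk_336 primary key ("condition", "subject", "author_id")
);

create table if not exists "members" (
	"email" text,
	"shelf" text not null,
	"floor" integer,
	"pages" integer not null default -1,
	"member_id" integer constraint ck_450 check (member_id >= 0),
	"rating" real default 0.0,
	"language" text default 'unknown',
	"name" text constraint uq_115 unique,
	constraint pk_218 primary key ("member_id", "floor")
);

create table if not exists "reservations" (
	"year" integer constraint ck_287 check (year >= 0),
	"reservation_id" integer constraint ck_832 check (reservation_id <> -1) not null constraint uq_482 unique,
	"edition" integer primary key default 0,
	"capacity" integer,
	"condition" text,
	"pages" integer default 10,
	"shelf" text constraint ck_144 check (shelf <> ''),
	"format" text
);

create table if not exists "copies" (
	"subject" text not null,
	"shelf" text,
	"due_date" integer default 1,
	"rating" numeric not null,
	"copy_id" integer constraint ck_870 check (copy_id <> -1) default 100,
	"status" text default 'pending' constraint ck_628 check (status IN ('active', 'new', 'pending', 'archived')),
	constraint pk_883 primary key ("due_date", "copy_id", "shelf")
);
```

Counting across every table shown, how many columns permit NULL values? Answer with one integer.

13

authors: 2 nullable (phone, year — PK (condition, subject, author_id) and explicit NOT NULL columns excluded).
members: 4 nullable (email, rating, language, name — PK (member_id, floor) and explicit NOT NULL columns excluded).
reservations: 6 nullable (year, capacity, condition, pages, shelf, format — PK (edition) and explicit NOT NULL columns excluded).
copies: 1 nullable (status — PK (due_date, copy_id, shelf) and explicit NOT NULL columns excluded).
Total: 2 + 4 + 6 + 1 = 13.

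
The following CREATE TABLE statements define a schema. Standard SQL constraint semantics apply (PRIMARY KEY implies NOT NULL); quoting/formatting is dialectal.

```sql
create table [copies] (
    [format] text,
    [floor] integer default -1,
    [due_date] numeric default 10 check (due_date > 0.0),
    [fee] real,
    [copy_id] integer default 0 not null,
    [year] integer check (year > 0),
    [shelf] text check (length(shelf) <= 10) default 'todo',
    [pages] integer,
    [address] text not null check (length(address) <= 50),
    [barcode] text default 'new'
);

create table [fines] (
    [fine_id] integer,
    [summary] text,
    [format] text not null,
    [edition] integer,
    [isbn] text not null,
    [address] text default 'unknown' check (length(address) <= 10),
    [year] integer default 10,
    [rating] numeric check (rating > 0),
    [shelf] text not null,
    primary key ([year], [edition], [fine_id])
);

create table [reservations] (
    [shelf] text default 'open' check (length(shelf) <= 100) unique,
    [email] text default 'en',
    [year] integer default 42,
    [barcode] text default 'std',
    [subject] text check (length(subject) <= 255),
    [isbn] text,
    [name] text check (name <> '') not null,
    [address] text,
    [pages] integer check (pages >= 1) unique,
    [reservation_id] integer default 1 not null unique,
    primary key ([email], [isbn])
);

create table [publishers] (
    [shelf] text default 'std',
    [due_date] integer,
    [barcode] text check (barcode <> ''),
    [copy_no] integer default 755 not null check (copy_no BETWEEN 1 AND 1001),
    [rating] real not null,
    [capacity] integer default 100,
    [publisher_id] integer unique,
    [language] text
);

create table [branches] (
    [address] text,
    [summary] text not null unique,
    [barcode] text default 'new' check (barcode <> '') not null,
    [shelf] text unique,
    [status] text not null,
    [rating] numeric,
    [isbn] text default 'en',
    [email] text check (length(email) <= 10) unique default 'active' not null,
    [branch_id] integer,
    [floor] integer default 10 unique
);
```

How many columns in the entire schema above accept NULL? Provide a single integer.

29

copies: 8 nullable (format, floor, due_date, fee, year, shelf, pages, barcode — PK none and explicit NOT NULL columns excluded).
fines: 3 nullable (summary, address, rating — PK (year, edition, fine_id) and explicit NOT NULL columns excluded).
reservations: 6 nullable (shelf, year, barcode, subject, address, pages — PK (email, isbn) and explicit NOT NULL columns excluded).
publishers: 6 nullable (shelf, due_date, barcode, capacity, publisher_id, language — PK none and explicit NOT NULL columns excluded).
branches: 6 nullable (address, shelf, rating, isbn, branch_id, floor — PK none and explicit NOT NULL columns excluded).
Total: 8 + 3 + 6 + 6 + 6 = 29.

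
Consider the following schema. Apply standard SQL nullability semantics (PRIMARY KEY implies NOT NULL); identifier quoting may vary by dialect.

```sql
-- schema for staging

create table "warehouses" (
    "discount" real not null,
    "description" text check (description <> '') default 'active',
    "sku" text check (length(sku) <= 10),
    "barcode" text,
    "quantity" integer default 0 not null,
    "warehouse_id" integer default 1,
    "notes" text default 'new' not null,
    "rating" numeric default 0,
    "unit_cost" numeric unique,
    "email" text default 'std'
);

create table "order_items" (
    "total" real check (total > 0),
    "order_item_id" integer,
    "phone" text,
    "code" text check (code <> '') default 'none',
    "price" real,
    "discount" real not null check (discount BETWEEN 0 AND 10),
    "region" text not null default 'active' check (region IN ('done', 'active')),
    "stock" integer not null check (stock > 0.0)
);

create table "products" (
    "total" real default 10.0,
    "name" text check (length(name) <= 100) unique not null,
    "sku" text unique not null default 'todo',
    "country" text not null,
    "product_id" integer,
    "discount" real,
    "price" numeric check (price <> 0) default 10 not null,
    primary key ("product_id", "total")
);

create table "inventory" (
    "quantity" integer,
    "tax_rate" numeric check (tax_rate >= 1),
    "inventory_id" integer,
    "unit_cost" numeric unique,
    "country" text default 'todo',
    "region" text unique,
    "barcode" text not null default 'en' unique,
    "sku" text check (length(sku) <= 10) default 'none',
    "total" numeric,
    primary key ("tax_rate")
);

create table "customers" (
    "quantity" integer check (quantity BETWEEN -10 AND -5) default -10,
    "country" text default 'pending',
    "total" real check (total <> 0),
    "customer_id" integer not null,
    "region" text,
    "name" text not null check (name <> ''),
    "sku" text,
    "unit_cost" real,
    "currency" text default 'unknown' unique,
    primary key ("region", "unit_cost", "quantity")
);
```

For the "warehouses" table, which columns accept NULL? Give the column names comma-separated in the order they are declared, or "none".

- discount: declared NOT NULL → not nullable.
- description: CHECK does not forbid NULL (a CHECK constraint passes when its expression is NULL) → nullable.
- sku: CHECK does not forbid NULL (a CHECK constraint passes when its expression is NULL) → nullable.
- barcode: no NOT NULL constraint applies → nullable.
- quantity: declared NOT NULL → not nullable.
- warehouse_id: DEFAULT only fills an omitted column; an explicit NULL is still allowed → nullable.
- notes: declared NOT NULL → not nullable.
- rating: DEFAULT only fills an omitted column; an explicit NULL is still allowed → nullable.
- unit_cost: UNIQUE does not imply NOT NULL → nullable.
- email: DEFAULT only fills an omitted column; an explicit NULL is still allowed → nullable.

description, sku, barcode, warehouse_id, rating, unit_cost, email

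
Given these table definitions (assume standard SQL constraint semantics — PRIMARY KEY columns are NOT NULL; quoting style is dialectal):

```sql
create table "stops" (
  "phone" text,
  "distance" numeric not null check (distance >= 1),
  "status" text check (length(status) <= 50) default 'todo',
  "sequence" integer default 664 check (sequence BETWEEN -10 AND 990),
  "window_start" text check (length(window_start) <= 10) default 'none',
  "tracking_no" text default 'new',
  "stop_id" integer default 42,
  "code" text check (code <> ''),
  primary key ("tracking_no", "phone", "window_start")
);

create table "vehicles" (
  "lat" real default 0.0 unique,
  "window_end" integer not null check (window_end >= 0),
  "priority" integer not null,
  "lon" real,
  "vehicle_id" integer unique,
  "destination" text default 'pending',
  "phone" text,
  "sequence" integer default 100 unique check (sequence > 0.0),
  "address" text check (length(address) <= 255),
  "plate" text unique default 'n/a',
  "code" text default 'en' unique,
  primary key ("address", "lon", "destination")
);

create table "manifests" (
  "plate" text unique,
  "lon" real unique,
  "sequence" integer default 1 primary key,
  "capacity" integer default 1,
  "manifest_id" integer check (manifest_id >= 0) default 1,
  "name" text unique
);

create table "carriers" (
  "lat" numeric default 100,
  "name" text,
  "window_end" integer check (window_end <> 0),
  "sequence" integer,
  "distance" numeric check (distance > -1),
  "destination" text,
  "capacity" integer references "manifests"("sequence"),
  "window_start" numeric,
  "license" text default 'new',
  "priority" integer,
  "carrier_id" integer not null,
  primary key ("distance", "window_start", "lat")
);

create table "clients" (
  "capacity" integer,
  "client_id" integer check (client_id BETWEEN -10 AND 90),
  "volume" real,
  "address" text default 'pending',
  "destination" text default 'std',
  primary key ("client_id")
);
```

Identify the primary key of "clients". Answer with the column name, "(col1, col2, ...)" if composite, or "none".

client_id

client_id is declared PRIMARY KEY as a table-level PRIMARY KEY clause.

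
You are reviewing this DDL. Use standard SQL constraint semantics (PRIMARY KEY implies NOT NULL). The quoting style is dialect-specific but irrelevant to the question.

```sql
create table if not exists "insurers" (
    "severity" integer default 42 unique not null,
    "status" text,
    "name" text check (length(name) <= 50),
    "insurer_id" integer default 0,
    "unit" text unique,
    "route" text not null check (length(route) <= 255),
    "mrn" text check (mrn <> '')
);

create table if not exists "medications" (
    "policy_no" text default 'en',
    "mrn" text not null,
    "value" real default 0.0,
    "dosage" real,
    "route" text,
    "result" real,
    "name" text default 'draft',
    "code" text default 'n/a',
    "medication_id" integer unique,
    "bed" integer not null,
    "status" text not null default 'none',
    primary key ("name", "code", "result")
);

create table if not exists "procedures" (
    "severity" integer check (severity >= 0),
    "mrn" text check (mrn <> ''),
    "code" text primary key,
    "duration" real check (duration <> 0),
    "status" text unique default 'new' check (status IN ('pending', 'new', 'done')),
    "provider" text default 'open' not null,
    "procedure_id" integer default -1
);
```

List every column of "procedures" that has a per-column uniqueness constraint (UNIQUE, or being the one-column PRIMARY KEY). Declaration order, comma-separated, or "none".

code, status

- severity: no UNIQUE or single-column PK constraint.
- mrn: no UNIQUE or single-column PK constraint.
- code: single-column PRIMARY KEY → unique.
- duration: no UNIQUE or single-column PK constraint.
- status: declared UNIQUE → unique.
- provider: no UNIQUE or single-column PK constraint.
- procedure_id: no UNIQUE or single-column PK constraint.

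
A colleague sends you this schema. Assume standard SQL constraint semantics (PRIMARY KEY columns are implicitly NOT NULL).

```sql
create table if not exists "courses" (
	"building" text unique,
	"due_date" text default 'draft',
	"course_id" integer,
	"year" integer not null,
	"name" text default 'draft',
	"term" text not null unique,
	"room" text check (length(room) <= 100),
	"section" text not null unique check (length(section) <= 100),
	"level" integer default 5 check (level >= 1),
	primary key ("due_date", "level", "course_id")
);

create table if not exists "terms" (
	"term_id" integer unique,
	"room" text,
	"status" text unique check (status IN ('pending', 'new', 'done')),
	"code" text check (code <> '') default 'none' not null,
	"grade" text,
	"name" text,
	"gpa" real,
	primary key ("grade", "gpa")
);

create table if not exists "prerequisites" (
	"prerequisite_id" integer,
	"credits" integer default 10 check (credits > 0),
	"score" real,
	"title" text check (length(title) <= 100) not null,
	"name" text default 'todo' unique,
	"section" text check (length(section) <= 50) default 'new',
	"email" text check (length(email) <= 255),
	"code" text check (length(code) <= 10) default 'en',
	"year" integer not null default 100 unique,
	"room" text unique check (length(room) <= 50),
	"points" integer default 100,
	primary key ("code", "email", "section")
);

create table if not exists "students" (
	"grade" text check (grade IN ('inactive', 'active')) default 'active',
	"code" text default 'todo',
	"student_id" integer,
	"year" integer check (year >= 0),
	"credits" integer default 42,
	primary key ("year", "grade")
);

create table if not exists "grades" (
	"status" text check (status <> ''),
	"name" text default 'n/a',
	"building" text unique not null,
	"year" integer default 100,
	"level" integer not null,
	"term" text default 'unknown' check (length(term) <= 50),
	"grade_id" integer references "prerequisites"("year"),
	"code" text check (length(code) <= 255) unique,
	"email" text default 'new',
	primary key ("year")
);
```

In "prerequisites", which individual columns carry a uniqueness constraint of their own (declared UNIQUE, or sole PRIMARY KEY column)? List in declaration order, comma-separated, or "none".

- prerequisite_id: no UNIQUE or single-column PK constraint.
- credits: no UNIQUE or single-column PK constraint.
- score: no UNIQUE or single-column PK constraint.
- title: no UNIQUE or single-column PK constraint.
- name: declared UNIQUE → unique.
- section: part of a composite PRIMARY KEY — only the tuple is unique, not this column on its own.
- email: part of a composite PRIMARY KEY — only the tuple is unique, not this column on its own.
- code: part of a composite PRIMARY KEY — only the tuple is unique, not this column on its own.
- year: declared UNIQUE → unique.
- room: declared UNIQUE → unique.
- points: no UNIQUE or single-column PK constraint.

name, year, room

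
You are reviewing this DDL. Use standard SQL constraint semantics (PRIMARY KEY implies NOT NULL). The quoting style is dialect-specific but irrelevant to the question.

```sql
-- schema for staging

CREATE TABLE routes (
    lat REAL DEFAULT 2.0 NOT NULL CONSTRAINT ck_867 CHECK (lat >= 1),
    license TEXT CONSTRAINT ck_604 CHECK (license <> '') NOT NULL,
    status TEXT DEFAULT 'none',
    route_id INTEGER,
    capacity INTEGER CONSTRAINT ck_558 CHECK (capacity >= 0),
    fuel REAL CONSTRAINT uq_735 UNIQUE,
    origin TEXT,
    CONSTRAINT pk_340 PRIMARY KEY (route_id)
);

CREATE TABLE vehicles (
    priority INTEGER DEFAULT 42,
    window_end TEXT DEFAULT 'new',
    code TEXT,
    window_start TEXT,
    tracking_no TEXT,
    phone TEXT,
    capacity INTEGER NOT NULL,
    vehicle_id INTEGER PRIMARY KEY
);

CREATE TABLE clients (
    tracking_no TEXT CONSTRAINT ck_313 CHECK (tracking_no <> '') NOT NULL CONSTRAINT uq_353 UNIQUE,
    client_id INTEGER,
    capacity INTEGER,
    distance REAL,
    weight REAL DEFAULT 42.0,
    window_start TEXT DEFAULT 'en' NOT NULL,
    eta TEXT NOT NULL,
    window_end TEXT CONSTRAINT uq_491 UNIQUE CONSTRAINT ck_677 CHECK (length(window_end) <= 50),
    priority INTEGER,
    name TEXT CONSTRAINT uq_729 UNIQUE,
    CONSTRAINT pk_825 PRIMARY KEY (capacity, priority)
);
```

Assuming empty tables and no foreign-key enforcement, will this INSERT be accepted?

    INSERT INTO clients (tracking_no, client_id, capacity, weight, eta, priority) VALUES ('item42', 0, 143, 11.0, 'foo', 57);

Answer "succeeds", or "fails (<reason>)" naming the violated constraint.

succeeds

NOT NULL columns: capacity is supplied; eta is supplied; priority is supplied; tracking_no is supplied; window_start defaults to 'en'.
CHECK constraints: 'item42' satisfies (tracking_no <> '').
No constraint is violated.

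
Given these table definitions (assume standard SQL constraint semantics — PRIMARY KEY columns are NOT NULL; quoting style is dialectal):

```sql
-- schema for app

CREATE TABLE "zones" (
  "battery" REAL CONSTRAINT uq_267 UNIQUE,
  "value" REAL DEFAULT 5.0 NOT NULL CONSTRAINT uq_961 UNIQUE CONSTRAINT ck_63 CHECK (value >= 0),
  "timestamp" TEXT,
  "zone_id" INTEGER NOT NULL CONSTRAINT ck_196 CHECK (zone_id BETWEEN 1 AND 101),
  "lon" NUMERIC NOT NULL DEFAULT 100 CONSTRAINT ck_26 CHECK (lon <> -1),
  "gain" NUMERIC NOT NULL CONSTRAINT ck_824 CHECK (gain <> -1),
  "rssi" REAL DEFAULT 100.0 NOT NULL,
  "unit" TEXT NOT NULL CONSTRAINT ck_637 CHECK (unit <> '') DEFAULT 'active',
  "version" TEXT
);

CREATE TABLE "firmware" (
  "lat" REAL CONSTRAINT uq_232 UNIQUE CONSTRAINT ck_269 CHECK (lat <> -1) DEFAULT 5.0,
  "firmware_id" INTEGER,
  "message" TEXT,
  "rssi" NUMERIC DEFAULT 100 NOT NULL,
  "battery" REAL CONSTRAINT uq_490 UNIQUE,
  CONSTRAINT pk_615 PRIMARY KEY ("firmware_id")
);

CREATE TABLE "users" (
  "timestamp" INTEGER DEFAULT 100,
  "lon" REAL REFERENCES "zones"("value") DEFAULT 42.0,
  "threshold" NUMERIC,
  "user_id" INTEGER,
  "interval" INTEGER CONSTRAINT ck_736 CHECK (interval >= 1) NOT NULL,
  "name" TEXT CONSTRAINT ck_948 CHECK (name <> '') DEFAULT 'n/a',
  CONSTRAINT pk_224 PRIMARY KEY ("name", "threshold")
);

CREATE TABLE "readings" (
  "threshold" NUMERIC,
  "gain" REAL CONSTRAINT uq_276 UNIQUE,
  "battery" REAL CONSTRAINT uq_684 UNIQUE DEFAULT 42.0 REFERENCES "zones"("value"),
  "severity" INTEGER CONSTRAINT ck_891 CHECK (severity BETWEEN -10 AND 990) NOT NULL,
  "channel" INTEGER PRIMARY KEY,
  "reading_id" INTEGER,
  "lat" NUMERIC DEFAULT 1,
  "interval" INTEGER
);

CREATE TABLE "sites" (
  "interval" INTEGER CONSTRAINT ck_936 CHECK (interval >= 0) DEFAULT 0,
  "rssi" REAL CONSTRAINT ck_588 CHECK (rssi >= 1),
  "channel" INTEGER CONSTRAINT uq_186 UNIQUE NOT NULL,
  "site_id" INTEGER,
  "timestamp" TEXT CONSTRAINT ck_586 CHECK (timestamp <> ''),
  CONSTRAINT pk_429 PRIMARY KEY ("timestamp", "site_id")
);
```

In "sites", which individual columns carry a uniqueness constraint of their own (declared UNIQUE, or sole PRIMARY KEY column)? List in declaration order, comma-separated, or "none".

- interval: no UNIQUE or single-column PK constraint.
- rssi: no UNIQUE or single-column PK constraint.
- channel: declared UNIQUE → unique.
- site_id: part of a composite PRIMARY KEY — only the tuple is unique, not this column on its own.
- timestamp: part of a composite PRIMARY KEY — only the tuple is unique, not this column on its own.

channel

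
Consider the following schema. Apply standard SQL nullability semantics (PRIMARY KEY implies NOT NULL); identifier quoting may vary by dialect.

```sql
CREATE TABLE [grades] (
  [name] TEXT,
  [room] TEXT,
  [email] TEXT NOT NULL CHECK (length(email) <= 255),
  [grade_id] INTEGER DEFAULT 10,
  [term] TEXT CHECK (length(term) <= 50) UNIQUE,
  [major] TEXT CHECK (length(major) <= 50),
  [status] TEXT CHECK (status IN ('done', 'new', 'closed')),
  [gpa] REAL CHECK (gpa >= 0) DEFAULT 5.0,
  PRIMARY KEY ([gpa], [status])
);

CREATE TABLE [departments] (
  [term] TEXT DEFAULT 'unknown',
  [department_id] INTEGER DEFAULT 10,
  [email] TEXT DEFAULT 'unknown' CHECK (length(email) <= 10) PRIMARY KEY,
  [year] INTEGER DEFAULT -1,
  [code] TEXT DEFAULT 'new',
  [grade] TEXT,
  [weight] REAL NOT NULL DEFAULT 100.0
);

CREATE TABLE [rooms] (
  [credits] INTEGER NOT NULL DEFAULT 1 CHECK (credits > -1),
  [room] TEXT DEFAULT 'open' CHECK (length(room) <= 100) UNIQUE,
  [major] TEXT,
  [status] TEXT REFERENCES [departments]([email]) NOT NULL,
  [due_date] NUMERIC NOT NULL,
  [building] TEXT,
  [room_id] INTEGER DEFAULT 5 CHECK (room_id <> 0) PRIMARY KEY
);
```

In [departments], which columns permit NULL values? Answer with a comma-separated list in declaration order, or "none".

term, department_id, year, code, grade

- term: DEFAULT only fills an omitted column; an explicit NULL is still allowed → nullable.
- department_id: DEFAULT only fills an omitted column; an explicit NULL is still allowed → nullable.
- email: part of the PRIMARY KEY, which implies NOT NULL → not nullable.
- year: DEFAULT only fills an omitted column; an explicit NULL is still allowed → nullable.
- code: DEFAULT only fills an omitted column; an explicit NULL is still allowed → nullable.
- grade: no NOT NULL constraint applies → nullable.
- weight: declared NOT NULL → not nullable.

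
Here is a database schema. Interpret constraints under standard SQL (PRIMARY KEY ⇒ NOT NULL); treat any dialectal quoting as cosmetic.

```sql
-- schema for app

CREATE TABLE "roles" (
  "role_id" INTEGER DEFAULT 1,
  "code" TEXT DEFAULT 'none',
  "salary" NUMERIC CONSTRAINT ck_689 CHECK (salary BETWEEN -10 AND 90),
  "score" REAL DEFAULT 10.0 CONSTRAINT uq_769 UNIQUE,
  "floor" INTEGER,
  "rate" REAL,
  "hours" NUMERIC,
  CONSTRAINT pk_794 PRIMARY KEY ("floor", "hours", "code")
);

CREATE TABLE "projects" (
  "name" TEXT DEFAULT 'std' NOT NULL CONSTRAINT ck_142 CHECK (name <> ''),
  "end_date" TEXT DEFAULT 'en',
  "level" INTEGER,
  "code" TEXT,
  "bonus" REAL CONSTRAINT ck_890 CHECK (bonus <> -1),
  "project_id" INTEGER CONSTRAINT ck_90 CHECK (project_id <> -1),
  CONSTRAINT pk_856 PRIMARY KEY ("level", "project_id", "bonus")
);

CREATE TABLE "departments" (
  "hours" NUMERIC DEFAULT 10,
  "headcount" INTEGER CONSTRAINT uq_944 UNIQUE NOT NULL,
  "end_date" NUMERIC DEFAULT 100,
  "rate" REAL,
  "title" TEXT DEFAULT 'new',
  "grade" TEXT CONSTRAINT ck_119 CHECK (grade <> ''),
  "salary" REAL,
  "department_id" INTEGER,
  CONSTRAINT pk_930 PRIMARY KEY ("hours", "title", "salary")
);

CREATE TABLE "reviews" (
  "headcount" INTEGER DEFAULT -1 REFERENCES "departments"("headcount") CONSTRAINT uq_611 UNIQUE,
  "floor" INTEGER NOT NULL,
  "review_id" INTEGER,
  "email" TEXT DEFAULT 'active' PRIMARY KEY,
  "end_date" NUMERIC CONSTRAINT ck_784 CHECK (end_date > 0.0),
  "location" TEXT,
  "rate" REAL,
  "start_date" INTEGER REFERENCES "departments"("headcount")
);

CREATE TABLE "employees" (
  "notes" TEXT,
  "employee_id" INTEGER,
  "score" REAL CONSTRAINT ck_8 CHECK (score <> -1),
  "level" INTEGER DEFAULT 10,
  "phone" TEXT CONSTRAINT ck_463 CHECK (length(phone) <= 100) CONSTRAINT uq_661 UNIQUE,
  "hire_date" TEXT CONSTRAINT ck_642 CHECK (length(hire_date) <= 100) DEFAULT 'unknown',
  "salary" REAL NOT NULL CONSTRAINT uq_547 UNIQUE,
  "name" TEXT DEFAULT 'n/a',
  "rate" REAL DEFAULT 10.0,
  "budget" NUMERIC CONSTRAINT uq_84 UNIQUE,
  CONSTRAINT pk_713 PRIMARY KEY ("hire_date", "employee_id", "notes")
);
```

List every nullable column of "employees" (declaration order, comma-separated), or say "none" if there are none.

score, level, phone, name, rate, budget

- notes: part of the PRIMARY KEY, which implies NOT NULL → not nullable.
- employee_id: part of the PRIMARY KEY, which implies NOT NULL → not nullable.
- score: CHECK does not forbid NULL (a CHECK constraint passes when its expression is NULL) → nullable.
- level: DEFAULT only fills an omitted column; an explicit NULL is still allowed → nullable.
- phone: CHECK does not forbid NULL (a CHECK constraint passes when its expression is NULL) → nullable.
- hire_date: part of the PRIMARY KEY, which implies NOT NULL → not nullable.
- salary: declared NOT NULL → not nullable.
- name: DEFAULT only fills an omitted column; an explicit NULL is still allowed → nullable.
- rate: DEFAULT only fills an omitted column; an explicit NULL is still allowed → nullable.
- budget: UNIQUE does not imply NOT NULL → nullable.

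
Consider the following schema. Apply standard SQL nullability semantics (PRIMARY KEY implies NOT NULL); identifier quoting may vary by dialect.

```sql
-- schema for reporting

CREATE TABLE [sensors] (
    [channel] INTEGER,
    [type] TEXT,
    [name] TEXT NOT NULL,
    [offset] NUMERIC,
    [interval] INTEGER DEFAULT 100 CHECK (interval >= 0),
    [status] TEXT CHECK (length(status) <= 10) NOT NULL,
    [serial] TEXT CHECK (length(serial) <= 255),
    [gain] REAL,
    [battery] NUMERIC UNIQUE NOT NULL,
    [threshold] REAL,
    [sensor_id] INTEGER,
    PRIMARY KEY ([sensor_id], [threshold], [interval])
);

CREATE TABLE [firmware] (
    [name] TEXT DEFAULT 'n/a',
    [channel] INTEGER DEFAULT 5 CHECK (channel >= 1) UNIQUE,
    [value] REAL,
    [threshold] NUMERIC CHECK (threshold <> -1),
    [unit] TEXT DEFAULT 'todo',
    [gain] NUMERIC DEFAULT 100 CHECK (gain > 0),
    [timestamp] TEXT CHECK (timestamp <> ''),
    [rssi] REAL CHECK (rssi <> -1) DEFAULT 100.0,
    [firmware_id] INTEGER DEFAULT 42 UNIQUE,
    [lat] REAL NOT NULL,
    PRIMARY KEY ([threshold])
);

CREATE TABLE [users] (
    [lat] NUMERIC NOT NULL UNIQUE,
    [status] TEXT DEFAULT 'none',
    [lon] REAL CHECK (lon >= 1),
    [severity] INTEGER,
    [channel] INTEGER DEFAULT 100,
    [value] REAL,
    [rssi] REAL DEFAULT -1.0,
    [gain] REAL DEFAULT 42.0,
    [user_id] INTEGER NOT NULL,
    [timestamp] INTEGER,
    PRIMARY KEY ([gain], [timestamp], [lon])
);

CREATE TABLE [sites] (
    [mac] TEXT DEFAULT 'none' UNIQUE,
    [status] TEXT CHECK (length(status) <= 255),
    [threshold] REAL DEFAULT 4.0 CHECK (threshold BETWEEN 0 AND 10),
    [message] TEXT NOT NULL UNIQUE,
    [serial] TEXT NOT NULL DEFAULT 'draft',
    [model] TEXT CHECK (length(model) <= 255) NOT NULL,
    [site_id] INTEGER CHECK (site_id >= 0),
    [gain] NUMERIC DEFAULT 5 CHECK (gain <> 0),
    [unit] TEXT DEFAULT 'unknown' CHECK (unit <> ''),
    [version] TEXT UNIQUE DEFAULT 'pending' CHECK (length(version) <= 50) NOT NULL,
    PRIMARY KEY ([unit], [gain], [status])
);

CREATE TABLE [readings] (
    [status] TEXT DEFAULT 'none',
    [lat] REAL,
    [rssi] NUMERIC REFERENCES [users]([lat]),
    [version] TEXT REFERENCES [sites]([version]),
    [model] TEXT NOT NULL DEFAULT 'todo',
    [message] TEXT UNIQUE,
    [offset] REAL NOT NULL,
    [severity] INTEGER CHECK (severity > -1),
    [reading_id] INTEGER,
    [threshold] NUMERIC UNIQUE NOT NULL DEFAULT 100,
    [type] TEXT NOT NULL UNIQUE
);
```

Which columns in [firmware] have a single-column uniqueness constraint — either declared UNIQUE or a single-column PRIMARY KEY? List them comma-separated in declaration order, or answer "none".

- name: no UNIQUE or single-column PK constraint.
- channel: declared UNIQUE → unique.
- value: no UNIQUE or single-column PK constraint.
- threshold: single-column PRIMARY KEY → unique.
- unit: no UNIQUE or single-column PK constraint.
- gain: no UNIQUE or single-column PK constraint.
- timestamp: no UNIQUE or single-column PK constraint.
- rssi: no UNIQUE or single-column PK constraint.
- firmware_id: declared UNIQUE → unique.
- lat: no UNIQUE or single-column PK constraint.

channel, threshold, firmware_id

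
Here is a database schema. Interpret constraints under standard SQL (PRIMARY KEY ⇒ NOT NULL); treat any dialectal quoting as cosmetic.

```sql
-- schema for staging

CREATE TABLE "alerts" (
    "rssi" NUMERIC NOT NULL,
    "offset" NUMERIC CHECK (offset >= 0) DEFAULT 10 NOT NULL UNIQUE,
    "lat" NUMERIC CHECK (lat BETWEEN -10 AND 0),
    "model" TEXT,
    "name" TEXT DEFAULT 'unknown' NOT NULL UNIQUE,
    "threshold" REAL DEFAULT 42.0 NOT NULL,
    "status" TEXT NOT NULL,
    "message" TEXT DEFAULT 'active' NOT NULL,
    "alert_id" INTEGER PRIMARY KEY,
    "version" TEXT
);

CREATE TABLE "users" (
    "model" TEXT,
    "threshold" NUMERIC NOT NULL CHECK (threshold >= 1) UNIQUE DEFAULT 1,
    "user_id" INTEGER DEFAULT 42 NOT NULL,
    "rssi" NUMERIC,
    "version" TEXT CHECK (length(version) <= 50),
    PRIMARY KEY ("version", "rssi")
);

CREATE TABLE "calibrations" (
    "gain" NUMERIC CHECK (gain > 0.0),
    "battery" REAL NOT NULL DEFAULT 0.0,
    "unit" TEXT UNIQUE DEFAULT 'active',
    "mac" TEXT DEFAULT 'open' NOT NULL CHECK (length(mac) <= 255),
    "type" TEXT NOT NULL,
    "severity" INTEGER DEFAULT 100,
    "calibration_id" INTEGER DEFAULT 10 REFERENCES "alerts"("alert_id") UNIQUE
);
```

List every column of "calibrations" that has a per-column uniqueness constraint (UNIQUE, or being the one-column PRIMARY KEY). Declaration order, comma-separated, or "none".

unit, calibration_id

- gain: no UNIQUE or single-column PK constraint.
- battery: no UNIQUE or single-column PK constraint.
- unit: declared UNIQUE → unique.
- mac: no UNIQUE or single-column PK constraint.
- type: no UNIQUE or single-column PK constraint.
- severity: no UNIQUE or single-column PK constraint.
- calibration_id: declared UNIQUE → unique.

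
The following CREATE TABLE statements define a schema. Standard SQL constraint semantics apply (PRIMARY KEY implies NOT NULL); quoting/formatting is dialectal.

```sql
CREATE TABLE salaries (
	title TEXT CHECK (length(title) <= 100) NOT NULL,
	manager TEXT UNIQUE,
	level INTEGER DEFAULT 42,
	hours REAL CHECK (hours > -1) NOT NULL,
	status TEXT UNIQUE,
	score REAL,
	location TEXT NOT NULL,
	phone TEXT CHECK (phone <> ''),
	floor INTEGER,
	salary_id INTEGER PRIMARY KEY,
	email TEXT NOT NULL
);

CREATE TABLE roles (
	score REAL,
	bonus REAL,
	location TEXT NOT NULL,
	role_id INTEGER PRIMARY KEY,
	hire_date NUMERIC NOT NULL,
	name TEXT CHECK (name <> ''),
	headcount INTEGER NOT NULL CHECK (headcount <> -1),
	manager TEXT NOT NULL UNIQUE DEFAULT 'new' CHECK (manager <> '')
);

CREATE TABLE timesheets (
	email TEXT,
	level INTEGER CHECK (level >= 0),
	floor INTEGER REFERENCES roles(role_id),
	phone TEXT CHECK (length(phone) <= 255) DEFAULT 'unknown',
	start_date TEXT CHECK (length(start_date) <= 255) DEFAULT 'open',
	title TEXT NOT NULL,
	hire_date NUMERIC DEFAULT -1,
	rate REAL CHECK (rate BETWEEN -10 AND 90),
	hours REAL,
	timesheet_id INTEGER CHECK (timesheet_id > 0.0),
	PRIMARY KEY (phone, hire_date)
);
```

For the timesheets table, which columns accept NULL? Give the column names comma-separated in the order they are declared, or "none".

email, level, floor, start_date, rate, hours, timesheet_id

- email: no NOT NULL constraint applies → nullable.
- level: CHECK does not forbid NULL (a CHECK constraint passes when its expression is NULL) → nullable.
- floor: a foreign key column may be NULL unless separately constrained → nullable.
- phone: part of the PRIMARY KEY, which implies NOT NULL → not nullable.
- start_date: CHECK does not forbid NULL (a CHECK constraint passes when its expression is NULL) → nullable.
- title: declared NOT NULL → not nullable.
- hire_date: part of the PRIMARY KEY, which implies NOT NULL → not nullable.
- rate: CHECK does not forbid NULL (a CHECK constraint passes when its expression is NULL) → nullable.
- hours: no NOT NULL constraint applies → nullable.
- timesheet_id: CHECK does not forbid NULL (a CHECK constraint passes when its expression is NULL) → nullable.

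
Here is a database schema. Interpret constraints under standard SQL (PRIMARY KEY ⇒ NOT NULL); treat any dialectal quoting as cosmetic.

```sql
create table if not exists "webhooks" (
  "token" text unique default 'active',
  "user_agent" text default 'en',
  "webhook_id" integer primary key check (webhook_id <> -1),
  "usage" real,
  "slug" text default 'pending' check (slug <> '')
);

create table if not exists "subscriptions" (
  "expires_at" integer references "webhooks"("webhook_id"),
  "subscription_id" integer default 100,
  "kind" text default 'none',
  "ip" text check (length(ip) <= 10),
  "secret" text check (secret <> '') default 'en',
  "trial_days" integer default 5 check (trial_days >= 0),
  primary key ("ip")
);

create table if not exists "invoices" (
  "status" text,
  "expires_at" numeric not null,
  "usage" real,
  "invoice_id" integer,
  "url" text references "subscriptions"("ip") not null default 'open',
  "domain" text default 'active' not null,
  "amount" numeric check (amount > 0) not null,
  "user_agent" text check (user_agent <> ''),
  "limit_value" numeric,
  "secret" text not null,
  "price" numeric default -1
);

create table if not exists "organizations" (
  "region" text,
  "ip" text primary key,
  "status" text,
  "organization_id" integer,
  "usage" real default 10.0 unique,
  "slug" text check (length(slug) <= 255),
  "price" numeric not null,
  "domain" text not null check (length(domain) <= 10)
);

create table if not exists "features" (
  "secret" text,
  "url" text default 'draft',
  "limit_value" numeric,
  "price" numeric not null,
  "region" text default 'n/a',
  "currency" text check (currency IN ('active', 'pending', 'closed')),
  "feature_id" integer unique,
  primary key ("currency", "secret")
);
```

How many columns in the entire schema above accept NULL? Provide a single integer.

webhooks: 4 nullable (token, user_agent, usage, slug — PK (webhook_id) and explicit NOT NULL columns excluded).
subscriptions: 5 nullable (expires_at, subscription_id, kind, secret, trial_days — PK (ip) and explicit NOT NULL columns excluded).
invoices: 6 nullable (status, usage, invoice_id, user_agent, limit_value, price — PK none and explicit NOT NULL columns excluded).
organizations: 5 nullable (region, status, organization_id, usage, slug — PK (ip) and explicit NOT NULL columns excluded).
features: 4 nullable (url, limit_value, region, feature_id — PK (currency, secret) and explicit NOT NULL columns excluded).
Total: 4 + 5 + 6 + 5 + 4 = 24.

24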